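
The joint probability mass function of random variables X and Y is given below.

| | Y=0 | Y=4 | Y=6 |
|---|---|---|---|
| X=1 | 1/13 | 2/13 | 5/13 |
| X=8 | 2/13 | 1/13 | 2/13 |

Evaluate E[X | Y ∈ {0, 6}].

P(Y ∈ {0, 6}) = 10/13.
Σ X·P over the event = 1·(1/13) + 1·(5/13) + 8·(2/13) + 8·(2/13) = 38/13.
E[X | Y ∈ {0, 6}] = (38/13) / (10/13) = 19/5.

19/5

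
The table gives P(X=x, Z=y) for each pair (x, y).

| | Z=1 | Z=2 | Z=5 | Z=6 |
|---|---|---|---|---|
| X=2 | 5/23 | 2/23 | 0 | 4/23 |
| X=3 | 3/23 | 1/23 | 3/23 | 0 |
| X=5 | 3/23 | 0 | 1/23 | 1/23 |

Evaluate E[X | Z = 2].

P(Z = 2) = 3/23.
Σ X·P over the event = 2·(2/23) + 3·(1/23) = 7/23.
E[X | Z = 2] = (7/23) / (3/23) = 7/3.

7/3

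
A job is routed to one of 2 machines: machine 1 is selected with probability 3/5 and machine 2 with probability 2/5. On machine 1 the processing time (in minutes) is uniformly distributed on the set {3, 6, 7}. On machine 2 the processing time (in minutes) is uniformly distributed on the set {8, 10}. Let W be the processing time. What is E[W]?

34/5

E[W | machine 1] = (3+6+7)/3 = 16/3.
E[W | machine 2] = (8+10)/2 = 9.
By the law of total expectation,
E[W] = (3/5)·(16/3) + (2/5)·(9) = 34/5.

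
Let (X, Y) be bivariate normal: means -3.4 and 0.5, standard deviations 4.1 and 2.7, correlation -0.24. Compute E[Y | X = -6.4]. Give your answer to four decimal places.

0.9741

The regression of Y on X has slope ρ·σ_Y/σ_X and passes through (μ_X, μ_Y).
E[Y | X=-6.4] = 0.5 + (-0.24)·(2.7/4.1)·(-6.4 − (-3.4)) = 0.5 + (-0.158049)·(-3) = 0.9741.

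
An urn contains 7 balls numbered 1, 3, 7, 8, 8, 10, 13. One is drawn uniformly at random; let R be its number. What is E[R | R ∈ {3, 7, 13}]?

P(R ∈ {3, 7, 13}) = 3/7.
Σ over the event: 3·1/7 + 7·1/7 + 13·1/7 = 23/7.
E[R | R ∈ {3, 7, 13}] = (23/7) / (3/7) = 23/3.

23/3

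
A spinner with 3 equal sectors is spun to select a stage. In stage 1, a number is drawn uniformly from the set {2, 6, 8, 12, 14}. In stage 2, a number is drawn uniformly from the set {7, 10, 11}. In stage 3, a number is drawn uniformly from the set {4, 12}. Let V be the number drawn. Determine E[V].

386/45

E[V | stage 1] = (2+6+8+12+14)/5 = 42/5.
E[V | stage 2] = (7+10+11)/3 = 28/3.
E[V | stage 3] = (4+12)/2 = 8.
E[V] = (1/3)·(42/5) + (1/3)·(28/3) + (1/3)·(8) = 386/45.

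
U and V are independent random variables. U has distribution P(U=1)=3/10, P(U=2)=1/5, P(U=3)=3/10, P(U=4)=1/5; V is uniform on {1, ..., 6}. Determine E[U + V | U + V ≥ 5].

301/44

P(U + V ≥ 5) = 11/15.
Summing (U+V)·P(x,y) over outcomes with U + V ≥ 5 gives 301/60.
E[U + V | U + V ≥ 5] = (301/60) / (11/15) = 301/44.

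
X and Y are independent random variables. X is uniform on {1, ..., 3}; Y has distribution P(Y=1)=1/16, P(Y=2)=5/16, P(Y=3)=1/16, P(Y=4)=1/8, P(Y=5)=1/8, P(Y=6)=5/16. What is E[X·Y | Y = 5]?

10

P(Y = 5) = 1/8.
Summing XY·P(x,y) over outcomes with Y = 5 gives 5/4.
E[X·Y | Y = 5] = (5/4) / (1/8) = 10.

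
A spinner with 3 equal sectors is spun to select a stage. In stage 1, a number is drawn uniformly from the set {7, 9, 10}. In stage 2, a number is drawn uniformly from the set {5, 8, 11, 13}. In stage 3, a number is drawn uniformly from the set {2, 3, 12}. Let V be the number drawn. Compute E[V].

283/36

E[V | stage 1] = (7+9+10)/3 = 26/3.
E[V | stage 2] = (5+8+11+13)/4 = 37/4.
E[V | stage 3] = (2+3+12)/3 = 17/3.
By the law of total expectation,
E[V] = (1/3)·(26/3) + (1/3)·(37/4) + (1/3)·(17/3) = 283/36.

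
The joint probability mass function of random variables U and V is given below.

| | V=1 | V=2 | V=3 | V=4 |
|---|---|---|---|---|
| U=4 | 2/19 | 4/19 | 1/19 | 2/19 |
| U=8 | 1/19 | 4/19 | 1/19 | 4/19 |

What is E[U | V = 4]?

P(V = 4) = 6/19.
Σ U·P over the event = 4·(2/19) + 8·(4/19) = 40/19.
E[U | V = 4] = (40/19) / (6/19) = 20/3.

20/3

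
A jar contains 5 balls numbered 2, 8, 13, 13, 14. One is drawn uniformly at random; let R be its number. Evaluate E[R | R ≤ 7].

2

P(R ≤ 7) = 1/5.
Σ over the event: 2·1/5 = 2/5.
E[R | R ≤ 7] = (2/5) / (1/5) = 2.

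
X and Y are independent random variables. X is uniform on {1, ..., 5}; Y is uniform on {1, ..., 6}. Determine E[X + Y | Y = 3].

P(Y = 3) = 1/6.
Summing (X+Y)·P(x,y) over outcomes with Y = 3 gives 1.
E[X + Y | Y = 3] = (1) / (1/6) = 6.

6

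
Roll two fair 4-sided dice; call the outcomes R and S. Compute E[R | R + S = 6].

Outcomes with R + S = 6: (2,4), (3,3), (4,2), each with probability 1/16.
E[R | R + S = 6] = (2 + 3 + 4) / 3 = 3.

3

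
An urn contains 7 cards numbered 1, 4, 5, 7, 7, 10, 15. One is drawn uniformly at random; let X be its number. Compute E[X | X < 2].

P(X < 2) = 1/7.
Σ over the event: 1·1/7 = 1/7.
E[X | X < 2] = (1/7) / (1/7) = 1.

1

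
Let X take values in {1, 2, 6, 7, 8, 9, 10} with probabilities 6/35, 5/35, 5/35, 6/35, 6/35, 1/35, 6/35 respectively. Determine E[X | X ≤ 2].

P(X ≤ 2) = 11/35.
Σ over the event: 1·6/35 + 2·1/7 = 16/35.
E[X | X ≤ 2] = (16/35) / (11/35) = 16/11.

16/11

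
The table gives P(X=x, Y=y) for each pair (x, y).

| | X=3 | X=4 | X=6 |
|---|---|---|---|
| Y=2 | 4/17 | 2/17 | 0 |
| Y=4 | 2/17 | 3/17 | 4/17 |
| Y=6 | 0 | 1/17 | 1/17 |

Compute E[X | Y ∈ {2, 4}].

62/15

P(Y ∈ {2, 4}) = 15/17.
Summing X·P(X=x,Y=y) over the conditioning event gives 62/17.
E[X | Y ∈ {2, 4}] = (62/17) / (15/17) = 62/15.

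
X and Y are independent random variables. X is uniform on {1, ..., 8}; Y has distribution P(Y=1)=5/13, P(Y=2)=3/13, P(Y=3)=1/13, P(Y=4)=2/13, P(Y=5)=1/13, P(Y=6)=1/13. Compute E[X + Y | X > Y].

537/71

P(X > Y) = 71/104.
Summing (X+Y)·P(x,y) over outcomes with X > Y gives 537/104.
E[X + Y | X > Y] = (537/104) / (71/104) = 537/71.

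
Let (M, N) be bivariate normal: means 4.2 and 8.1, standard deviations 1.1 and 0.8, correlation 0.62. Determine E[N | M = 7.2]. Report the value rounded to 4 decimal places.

E[N | M=x] = μ_N + ρ(σ_N/σ_M)(x − μ_M) for jointly normal variables.
E[N | M=7.2] = 8.1 + (0.62)·(0.8/1.1)·(7.2 − (4.2)) = 8.1 + (0.45091)·(3) = 9.4527.

9.4527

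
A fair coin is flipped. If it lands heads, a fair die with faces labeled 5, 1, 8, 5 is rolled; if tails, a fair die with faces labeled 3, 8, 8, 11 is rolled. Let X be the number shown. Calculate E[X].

49/8

E[X | heads] = (5+1+8+5)/4 = 19/4.
E[X | tails] = (3+8+8+11)/4 = 15/2.
E[X] = (1/2)·(19/4) + (1/2)·(15/2) = 49/8.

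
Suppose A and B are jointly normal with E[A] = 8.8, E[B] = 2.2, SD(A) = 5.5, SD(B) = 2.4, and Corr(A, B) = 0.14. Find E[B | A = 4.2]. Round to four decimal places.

1.9190

For a bivariate normal, E[B | A=x] = μ_B + ρ·(σ_B/σ_A)·(x − μ_A).
E[B | A=4.2] = 2.2 + (0.14)·(2.4/5.5)·(4.2 − (8.8)) = 2.2 + (0.061091)·(-4.6) = 1.9190.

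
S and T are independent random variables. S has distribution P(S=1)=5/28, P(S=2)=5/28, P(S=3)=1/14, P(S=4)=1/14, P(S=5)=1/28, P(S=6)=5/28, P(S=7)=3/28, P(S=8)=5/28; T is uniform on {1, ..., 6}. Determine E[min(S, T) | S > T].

P(S > T) = 23/42.
Summing min(S,T)·P(x,y) over outcomes with S > T gives 23/14.
E[min(S, T) | S > T] = (23/14) / (23/42) = 3.

3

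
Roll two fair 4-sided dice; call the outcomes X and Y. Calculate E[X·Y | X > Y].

35/6

Outcomes with X > Y: (2,1), (3,1), (3,2), (4,1), (4,2), (4,3), each with probability 1/16.
E[X·Y | X > Y] = (2 + 3 + 6 + 4 + 8 + 12) / 6 = 35/6.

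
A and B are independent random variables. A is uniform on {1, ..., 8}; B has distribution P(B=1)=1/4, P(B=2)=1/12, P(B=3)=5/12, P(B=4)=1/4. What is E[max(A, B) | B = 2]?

P(B = 2) = 1/12.
Summing max(A,B)·P(x,y) over outcomes with B = 2 gives 37/96.
E[max(A, B) | B = 2] = (37/96) / (1/12) = 37/8.

37/8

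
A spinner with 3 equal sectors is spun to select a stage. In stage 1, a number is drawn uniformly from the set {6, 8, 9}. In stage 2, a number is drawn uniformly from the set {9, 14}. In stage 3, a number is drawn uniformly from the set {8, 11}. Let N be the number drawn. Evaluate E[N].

E[N | stage 1] = (6+8+9)/3 = 23/3.
E[N | stage 2] = (9+14)/2 = 23/2.
E[N | stage 3] = (8+11)/2 = 19/2.
By the law of total expectation,
E[N] = (1/3)·(23/3) + (1/3)·(23/2) + (1/3)·(19/2) = 86/9.

86/9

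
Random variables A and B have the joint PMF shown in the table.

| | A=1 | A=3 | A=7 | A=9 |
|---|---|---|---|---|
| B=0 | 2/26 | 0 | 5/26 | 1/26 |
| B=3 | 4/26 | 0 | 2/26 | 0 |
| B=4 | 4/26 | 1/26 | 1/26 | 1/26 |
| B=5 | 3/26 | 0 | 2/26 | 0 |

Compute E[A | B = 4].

23/7

P(B = 4) = 7/26.
Σ A·P over the event = 1·(4/26) + 3·(1/26) + 7·(1/26) + 9·(1/26) = 23/26.
E[A | B = 4] = (23/26) / (7/26) = 23/7.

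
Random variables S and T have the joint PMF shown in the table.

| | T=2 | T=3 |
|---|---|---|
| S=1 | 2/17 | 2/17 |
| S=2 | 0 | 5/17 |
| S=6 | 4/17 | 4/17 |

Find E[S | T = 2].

13/3

P(T = 2) = 6/17.
Σ S·P over the event = 1·(2/17) + 6·(4/17) = 26/17.
E[S | T = 2] = (26/17) / (6/17) = 13/3.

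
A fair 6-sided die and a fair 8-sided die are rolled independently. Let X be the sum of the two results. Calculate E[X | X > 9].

34/3

P(X > 9) = 5/16.
Σ over the event: 10·5/48 + 11·1/12 + 12·1/16 + 13·1/24 + 14·1/48 = 85/24.
E[X | X > 9] = (85/24) / (5/16) = 34/3.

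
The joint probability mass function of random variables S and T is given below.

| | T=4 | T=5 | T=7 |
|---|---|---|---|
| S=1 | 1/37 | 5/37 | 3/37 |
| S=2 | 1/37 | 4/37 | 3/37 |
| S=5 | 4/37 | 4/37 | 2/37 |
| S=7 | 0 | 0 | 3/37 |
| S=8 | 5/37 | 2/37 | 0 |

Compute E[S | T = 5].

49/15

P(T = 5) = 15/37.
Σ S·P over the event = 1·(5/37) + 2·(4/37) + 5·(4/37) + 8·(2/37) = 49/37.
E[S | T = 5] = (49/37) / (15/37) = 49/15.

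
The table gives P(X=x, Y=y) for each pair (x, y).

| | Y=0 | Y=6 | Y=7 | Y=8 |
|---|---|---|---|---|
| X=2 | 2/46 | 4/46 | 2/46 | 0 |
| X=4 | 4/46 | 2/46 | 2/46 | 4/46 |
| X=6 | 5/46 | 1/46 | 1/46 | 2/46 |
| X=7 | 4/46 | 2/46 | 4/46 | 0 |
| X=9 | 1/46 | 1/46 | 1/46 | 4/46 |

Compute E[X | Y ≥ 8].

P(Y ≥ 8) = 5/23.
Σ X·P over the event = 4·(4/46) + 6·(2/46) + 9·(4/46) = 32/23.
E[X | Y ≥ 8] = (32/23) / (5/23) = 32/5.

32/5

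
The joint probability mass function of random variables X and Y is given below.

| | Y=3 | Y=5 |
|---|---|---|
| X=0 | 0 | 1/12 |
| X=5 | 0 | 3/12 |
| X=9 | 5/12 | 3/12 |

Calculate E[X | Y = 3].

P(Y = 3) = 5/12.
Summing X·P(X=x,Y=y) over the conditioning event gives 15/4.
E[X | Y = 3] = (15/4) / (5/12) = 9.

9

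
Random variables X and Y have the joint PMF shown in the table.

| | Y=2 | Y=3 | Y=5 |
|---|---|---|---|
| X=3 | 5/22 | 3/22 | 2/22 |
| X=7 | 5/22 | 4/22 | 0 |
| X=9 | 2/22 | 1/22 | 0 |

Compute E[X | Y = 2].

17/3

P(Y = 2) = 6/11.
Summing X·P(X=x,Y=y) over the conditioning event gives 34/11.
E[X | Y = 2] = (34/11) / (6/11) = 17/3.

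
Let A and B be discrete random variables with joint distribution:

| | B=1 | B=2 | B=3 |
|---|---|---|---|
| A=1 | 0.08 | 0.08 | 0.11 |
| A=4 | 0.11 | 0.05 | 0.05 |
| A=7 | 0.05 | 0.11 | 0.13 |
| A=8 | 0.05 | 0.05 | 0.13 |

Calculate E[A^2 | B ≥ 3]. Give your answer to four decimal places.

37.1429

P(B ≥ 3) = 0.42.
Σ A^2·P over the event = 1·(0.11) + 16·(0.05) + 49·(0.13) + 64·(0.13) = 15.60.
E[A^2 | B ≥ 3] = (15.60) / (0.42) = 37.1429.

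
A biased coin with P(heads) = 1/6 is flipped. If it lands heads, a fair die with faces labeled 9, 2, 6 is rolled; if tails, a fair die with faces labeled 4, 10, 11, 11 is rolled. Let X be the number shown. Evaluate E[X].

76/9

E[X | heads] = (9+2+6)/3 = 17/3.
E[X | tails] = (4+10+11+11)/4 = 9.
E[X] = (1/6)·(17/3) + (5/6)·(9) = 76/9.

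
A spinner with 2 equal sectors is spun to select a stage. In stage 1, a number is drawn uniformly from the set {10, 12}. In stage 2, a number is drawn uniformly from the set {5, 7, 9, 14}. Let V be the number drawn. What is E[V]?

E[V | stage 1] = (10+12)/2 = 11.
E[V | stage 2] = (5+7+9+14)/4 = 35/4.
E[V] = (1/2)·(11) + (1/2)·(35/4) = 79/8.

79/8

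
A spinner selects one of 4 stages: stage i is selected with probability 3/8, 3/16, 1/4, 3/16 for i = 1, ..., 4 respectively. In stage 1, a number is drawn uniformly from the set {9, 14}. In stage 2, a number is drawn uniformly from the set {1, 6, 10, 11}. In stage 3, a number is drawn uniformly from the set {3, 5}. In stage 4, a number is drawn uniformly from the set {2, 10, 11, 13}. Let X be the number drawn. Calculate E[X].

133/16

E[X | stage 1] = (9+14)/2 = 23/2.
E[X | stage 2] = (1+6+10+11)/4 = 7.
E[X | stage 3] = (3+5)/2 = 4.
E[X | stage 4] = (2+10+11+13)/4 = 9.
E[X] = (3/8)·(23/2) + (3/16)·(7) + (1/4)·(4) + (3/16)·(9) = 133/16.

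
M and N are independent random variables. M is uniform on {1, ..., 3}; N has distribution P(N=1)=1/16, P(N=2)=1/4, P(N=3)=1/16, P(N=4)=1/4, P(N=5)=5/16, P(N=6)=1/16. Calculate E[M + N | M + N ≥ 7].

127/17

P(M + N ≥ 7) = 17/48.
Summing (M+N)·P(x,y) over outcomes with M + N ≥ 7 gives 127/48.
E[M + N | M + N ≥ 7] = (127/48) / (17/48) = 127/17.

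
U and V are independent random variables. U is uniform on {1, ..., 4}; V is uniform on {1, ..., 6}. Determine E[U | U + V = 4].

2

P(U + V = 4) = 1/8.
Summing U·P(x,y) over outcomes with U + V = 4 gives 1/4.
E[U | U + V = 4] = (1/4) / (1/8) = 2.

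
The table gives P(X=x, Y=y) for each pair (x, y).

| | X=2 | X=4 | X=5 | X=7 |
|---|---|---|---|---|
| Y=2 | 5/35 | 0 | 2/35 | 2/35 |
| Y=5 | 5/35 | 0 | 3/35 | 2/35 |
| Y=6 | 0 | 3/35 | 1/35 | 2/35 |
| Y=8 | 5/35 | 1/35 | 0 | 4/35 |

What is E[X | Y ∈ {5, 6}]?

P(Y ∈ {5, 6}) = 16/35.
Σ X·P over the event = 2·(5/35) + 4·(3/35) + 5·(3/35) + 5·(1/35) + 7·(2/35) + 7·(2/35) = 2.
E[X | Y ∈ {5, 6}] = (2) / (16/35) = 35/8.

35/8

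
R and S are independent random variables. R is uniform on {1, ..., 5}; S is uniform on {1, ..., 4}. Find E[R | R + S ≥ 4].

P(R + S ≥ 4) = 17/20.
Summing R·P(x,y) over outcomes with R + S ≥ 4 gives 14/5.
E[R | R + S ≥ 4] = (14/5) / (17/20) = 56/17.

56/17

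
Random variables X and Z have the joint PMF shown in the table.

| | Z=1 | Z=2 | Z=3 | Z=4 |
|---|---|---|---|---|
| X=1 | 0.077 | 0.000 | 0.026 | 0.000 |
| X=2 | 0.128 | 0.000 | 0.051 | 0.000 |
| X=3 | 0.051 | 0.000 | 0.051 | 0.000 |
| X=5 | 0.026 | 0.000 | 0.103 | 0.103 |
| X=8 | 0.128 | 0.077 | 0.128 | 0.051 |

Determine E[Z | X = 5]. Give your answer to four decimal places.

P(X = 5) = 0.232.
Summing Z·P(X=x,Z=y) over the conditioning event gives 0.747.
E[Z | X = 5] = (0.747) / (0.232) = 3.2198.

3.2198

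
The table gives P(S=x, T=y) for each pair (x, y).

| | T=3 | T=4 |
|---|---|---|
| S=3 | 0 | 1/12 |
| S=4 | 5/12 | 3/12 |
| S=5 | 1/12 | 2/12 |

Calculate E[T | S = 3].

4

P(S = 3) = 1/12.
Summing T·P(S=x,T=y) over the conditioning event gives 1/3.
E[T | S = 3] = (1/3) / (1/12) = 4.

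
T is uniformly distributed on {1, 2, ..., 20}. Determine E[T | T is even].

Given T is even, T is equally likely to be any of {2, 4, 6, 8, 10, 12, 14, 16, 18, 20}.
E[T | T is even] = (2 + 4 + 6 + 8 + 10 + 12 + 14 + 16 + 18 + 20) / 10 = 11.

11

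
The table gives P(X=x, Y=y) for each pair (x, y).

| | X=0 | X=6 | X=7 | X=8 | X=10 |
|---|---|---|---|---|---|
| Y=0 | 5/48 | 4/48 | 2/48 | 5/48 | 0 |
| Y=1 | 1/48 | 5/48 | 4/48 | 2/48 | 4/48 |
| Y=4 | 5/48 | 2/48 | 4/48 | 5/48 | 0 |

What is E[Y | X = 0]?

21/11

P(X = 0) = 11/48.
Σ Y·P over the event = 0·(5/48) + 1·(1/48) + 4·(5/48) = 7/16.
E[Y | X = 0] = (7/16) / (11/48) = 21/11.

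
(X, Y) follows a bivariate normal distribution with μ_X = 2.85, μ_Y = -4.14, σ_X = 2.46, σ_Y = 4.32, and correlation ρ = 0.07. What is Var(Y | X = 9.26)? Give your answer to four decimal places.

18.5710

The conditional variance in a bivariate normal is σ_Y²(1 − ρ²), independent of x.
Var(Y | X=9.26) = (4.32)²·(1 − (0.07)²) = 18.6624·0.9951 = 18.5710.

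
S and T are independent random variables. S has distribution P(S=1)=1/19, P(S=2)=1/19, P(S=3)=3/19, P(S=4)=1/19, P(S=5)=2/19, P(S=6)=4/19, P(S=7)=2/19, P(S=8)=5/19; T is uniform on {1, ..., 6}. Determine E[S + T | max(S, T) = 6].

P(max(S, T) = 6) = 16/57.
Summing (S+T)·P(x,y) over outcomes with max(S, T) = 6 gives 151/57.
E[S + T | max(S, T) = 6] = (151/57) / (16/57) = 151/16.

151/16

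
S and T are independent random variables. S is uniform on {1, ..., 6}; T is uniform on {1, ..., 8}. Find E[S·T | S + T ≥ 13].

P(S + T ≥ 13) = 1/16.
Summing ST·P(x,y) over outcomes with S + T ≥ 13 gives 65/24.
E[S·T | S + T ≥ 13] = (65/24) / (1/16) = 130/3.

130/3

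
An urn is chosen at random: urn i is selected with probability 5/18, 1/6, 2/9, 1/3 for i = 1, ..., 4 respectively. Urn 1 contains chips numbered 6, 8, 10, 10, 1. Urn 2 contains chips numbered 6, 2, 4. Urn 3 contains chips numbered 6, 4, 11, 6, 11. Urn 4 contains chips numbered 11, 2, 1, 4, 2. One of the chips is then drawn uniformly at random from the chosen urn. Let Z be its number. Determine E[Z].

E[Z | urn 1] = (6+8+10+10+1)/5 = 7.
E[Z | urn 2] = (6+2+4)/3 = 4.
E[Z | urn 3] = (6+4+11+6+11)/5 = 38/5.
E[Z | urn 4] = (11+2+1+4+2)/5 = 4.
By the law of total expectation,
E[Z] = (5/18)·(7) + (1/6)·(4) + (2/9)·(38/5) + (1/3)·(4) = 169/30.

169/30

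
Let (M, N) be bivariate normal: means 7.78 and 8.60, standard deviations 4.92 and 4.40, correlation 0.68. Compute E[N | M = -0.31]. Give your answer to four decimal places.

3.6802

E[N | M=x] = μ_N + ρ(σ_N/σ_M)(x − μ_M) for jointly normal variables.
E[N | M=-0.31] = 8.60 + (0.68)·(4.40/4.92)·(-0.31 − (7.78)) = 8.60 + (0.60813)·(-8.09) = 3.6802.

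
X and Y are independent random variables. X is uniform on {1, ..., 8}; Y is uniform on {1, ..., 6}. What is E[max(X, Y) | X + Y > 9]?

103/15

P(X + Y > 9) = 5/16.
Summing max(X,Y)·P(x,y) over outcomes with X + Y > 9 gives 103/48.
E[max(X, Y) | X + Y > 9] = (103/48) / (5/16) = 103/15.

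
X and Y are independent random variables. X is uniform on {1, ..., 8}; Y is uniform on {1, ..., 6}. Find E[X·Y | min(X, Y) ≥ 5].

143/4

Outcomes with min(X, Y) ≥ 5: (5,5), (5,6), (6,5), (6,6), (7,5), (7,6), (8,5), (8,6), each with probability 1/48.
E[X·Y | min(X, Y) ≥ 5] = (25 + 30 + 30 + 36 + 35 + 42 + 40 + 48) / 8 = 143/4.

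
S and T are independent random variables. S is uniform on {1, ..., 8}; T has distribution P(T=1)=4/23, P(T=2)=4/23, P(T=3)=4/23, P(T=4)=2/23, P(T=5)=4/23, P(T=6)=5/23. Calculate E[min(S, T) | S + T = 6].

P(S + T = 6) = 9/92.
Summing min(S,T)·P(x,y) over outcomes with S + T = 6 gives 4/23.
E[min(S, T) | S + T = 6] = (4/23) / (9/92) = 16/9.

16/9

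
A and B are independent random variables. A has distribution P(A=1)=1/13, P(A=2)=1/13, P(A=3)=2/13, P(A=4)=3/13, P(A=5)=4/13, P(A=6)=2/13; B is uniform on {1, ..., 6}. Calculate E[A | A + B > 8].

69/14

P(A + B > 8) = 14/39.
Summing A·P(x,y) over outcomes with A + B > 8 gives 23/13.
E[A | A + B > 8] = (23/13) / (14/39) = 69/14.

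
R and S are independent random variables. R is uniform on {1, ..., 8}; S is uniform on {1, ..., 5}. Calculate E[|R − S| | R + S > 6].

P(R + S > 6) = 5/8.
Summing |R−S|·P(x,y) over outcomes with R + S > 6 gives 37/20.
E[|R − S| | R + S > 6] = (37/20) / (5/8) = 74/25.

74/25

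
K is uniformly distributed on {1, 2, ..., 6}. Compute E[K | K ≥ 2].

4

Given K ≥ 2, K is equally likely to be any of {2, 3, 4, 5, 6}.
E[K | K ≥ 2] = (2 + 3 + 4 + 5 + 6) / 5 = 4.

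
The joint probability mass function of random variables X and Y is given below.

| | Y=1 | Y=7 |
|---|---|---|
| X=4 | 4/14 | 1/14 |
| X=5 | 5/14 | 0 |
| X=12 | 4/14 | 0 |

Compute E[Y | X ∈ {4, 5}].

8/5

P(X ∈ {4, 5}) = 5/7.
Σ Y·P over the event = 1·(4/14) + 7·(1/14) + 1·(5/14) = 8/7.
E[Y | X ∈ {4, 5}] = (8/7) / (5/7) = 8/5.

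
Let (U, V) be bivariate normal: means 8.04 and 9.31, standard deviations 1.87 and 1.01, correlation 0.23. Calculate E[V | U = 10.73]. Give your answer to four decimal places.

9.6442

For a bivariate normal, E[V | U=x] = μ_V + ρ·(σ_V/σ_U)·(x − μ_U).
E[V | U=10.73] = 9.31 + (0.23)·(1.01/1.87)·(10.73 − (8.04)) = 9.31 + (0.12422)·(2.69) = 9.6442.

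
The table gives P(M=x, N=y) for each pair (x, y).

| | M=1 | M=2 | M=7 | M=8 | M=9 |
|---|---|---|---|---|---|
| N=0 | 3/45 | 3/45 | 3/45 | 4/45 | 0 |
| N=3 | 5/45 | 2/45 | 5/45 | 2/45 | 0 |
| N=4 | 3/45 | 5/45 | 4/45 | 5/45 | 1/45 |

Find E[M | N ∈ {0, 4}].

152/31

P(N ∈ {0, 4}) = 31/45.
Summing M·P(M=x,N=y) over the conditioning event gives 152/45.
E[M | N ∈ {0, 4}] = (152/45) / (31/45) = 152/31.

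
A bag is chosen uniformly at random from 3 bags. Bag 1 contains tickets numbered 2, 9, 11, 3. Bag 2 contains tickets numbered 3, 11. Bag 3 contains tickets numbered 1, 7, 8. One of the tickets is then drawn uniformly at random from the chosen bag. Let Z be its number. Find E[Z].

223/36

E[Z | bag 1] = (2+9+11+3)/4 = 25/4.
E[Z | bag 2] = (3+11)/2 = 7.
E[Z | bag 3] = (1+7+8)/3 = 16/3.
E[Z] = (1/3)·(25/4) + (1/3)·(7) + (1/3)·(16/3) = 223/36.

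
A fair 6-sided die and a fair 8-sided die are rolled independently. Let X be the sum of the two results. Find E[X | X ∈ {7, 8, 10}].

P(X ∈ {7, 8, 10}) = 17/48.
Σ over the event: 7·1/8 + 8·1/8 + 10·5/48 = 35/12.
E[X | X ∈ {7, 8, 10}] = (35/12) / (17/48) = 140/17.

140/17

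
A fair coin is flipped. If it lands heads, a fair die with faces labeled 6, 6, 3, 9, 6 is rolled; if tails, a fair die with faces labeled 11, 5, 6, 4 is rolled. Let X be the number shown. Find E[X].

E[X | heads] = (6+6+3+9+6)/5 = 6.
E[X | tails] = (11+5+6+4)/4 = 13/2.
E[X] = (1/2)·(6) + (1/2)·(13/2) = 25/4.

25/4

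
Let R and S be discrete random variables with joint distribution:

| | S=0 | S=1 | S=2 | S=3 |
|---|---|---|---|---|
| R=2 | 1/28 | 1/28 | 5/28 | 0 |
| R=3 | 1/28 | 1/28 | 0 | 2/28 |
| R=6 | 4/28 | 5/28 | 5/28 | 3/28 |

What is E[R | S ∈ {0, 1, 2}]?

P(S ∈ {0, 1, 2}) = 23/28.
Summing R·P(R=x,S=y) over the conditioning event gives 26/7.
E[R | S ∈ {0, 1, 2}] = (26/7) / (23/28) = 104/23.

104/23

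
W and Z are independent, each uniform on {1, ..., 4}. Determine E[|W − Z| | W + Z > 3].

P(W + Z > 3) = 13/16.
Summing |W−Z|·P(x,y) over outcomes with W + Z > 3 gives 9/8.
E[|W − Z| | W + Z > 3] = (9/8) / (13/16) = 18/13.

18/13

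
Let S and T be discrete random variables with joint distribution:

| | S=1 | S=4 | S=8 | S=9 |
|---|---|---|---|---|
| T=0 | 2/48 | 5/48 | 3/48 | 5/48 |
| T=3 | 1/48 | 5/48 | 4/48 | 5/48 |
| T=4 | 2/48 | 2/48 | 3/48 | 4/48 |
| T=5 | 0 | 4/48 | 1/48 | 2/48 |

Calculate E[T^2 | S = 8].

109/11

P(S = 8) = 11/48.
Σ T^2·P over the event = 0·(3/48) + 9·(4/48) + 16·(3/48) + 25·(1/48) = 109/48.
E[T^2 | S = 8] = (109/48) / (11/48) = 109/11.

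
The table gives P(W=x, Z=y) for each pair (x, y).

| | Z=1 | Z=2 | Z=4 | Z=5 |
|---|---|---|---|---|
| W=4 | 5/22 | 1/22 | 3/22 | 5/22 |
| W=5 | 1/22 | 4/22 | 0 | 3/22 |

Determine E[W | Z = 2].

P(Z = 2) = 5/22.
Σ W·P over the event = 4·(1/22) + 5·(4/22) = 12/11.
E[W | Z = 2] = (12/11) / (5/22) = 24/5.

24/5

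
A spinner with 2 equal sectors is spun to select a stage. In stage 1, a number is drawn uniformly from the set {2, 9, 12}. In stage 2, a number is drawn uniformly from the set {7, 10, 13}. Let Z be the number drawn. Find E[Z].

53/6

E[Z | stage 1] = (2+9+12)/3 = 23/3.
E[Z | stage 2] = (7+10+13)/3 = 10.
By the law of total expectation,
E[Z] = (1/2)·(23/3) + (1/2)·(10) = 53/6.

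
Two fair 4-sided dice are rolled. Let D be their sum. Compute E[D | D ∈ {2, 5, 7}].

P(D ∈ {2, 5, 7}) = 7/16.
Σ over the event: 2·1/16 + 5·1/4 + 7·1/8 = 9/4.
E[D | D ∈ {2, 5, 7}] = (9/4) / (7/16) = 36/7.

36/7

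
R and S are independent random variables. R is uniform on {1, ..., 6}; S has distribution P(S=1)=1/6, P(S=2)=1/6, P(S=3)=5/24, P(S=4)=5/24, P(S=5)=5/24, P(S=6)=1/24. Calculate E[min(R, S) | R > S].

P(R > S) = 11/24.
Summing min(R,S)·P(x,y) over outcomes with R > S gives 9/8.
E[min(R, S) | R > S] = (9/8) / (11/24) = 27/11.

27/11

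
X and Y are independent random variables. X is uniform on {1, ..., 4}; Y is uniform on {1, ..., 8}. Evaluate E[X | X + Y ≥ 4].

76/29

P(X + Y ≥ 4) = 29/32.
Summing X·P(x,y) over outcomes with X + Y ≥ 4 gives 19/8.
E[X | X + Y ≥ 4] = (19/8) / (29/32) = 76/29.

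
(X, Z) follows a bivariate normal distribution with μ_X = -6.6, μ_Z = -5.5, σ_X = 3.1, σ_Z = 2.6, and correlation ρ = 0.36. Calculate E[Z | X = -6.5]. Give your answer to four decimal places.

-5.4698

The regression of Z on X has slope ρ·σ_Z/σ_X and passes through (μ_X, μ_Z).
E[Z | X=-6.5] = -5.5 + (0.36)·(2.6/3.1)·(-6.5 − (-6.6)) = -5.5 + (0.30194)·(0.1) = -5.4698.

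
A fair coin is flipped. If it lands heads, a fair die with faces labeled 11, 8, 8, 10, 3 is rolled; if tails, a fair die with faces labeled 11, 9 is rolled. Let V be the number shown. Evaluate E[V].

E[V | heads] = (11+8+8+10+3)/5 = 8.
E[V | tails] = (11+9)/2 = 10.
E[V] = (1/2)·(8) + (1/2)·(10) = 9.

9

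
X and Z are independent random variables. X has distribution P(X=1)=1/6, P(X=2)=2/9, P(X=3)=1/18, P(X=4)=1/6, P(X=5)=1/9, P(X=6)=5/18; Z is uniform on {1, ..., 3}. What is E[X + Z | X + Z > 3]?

279/44

P(X + Z > 3) = 22/27.
Summing (X+Z)·P(x,y) over outcomes with X + Z > 3 gives 31/6.
E[X + Z | X + Z > 3] = (31/6) / (22/27) = 279/44.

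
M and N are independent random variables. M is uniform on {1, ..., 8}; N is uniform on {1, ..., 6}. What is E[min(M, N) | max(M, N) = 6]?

36/11

P(max(M, N) = 6) = 11/48.
Summing min(M,N)·P(x,y) over outcomes with max(M, N) = 6 gives 3/4.
E[min(M, N) | max(M, N) = 6] = (3/4) / (11/48) = 36/11.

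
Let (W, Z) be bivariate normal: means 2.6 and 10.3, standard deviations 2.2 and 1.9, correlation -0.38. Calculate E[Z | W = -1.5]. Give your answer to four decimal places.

For a bivariate normal, E[Z | W=x] = μ_Z + ρ·(σ_Z/σ_W)·(x − μ_W).
E[Z | W=-1.5] = 10.3 + (-0.38)·(1.9/2.2)·(-1.5 − (2.6)) = 10.3 + (-0.32818)·(-4.1) = 11.6455.

11.6455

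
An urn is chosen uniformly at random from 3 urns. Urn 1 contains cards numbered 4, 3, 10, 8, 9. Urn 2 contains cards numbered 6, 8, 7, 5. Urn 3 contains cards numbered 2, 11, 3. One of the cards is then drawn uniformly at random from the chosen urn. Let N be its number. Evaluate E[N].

559/90

E[N | urn 1] = (4+3+10+8+9)/5 = 34/5.
E[N | urn 2] = (6+8+7+5)/4 = 13/2.
E[N | urn 3] = (2+11+3)/3 = 16/3.
By the law of total expectation,
E[N] = (1/3)·(34/5) + (1/3)·(13/2) + (1/3)·(16/3) = 559/90.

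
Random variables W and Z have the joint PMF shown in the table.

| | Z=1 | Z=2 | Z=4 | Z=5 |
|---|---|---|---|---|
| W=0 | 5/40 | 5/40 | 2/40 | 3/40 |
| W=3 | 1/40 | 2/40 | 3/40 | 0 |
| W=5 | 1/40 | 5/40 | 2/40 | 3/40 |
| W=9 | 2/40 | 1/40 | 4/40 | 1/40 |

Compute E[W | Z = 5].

P(Z = 5) = 7/40.
Σ W·P over the event = 0·(3/40) + 5·(3/40) + 9·(1/40) = 3/5.
E[W | Z = 5] = (3/5) / (7/40) = 24/7.

24/7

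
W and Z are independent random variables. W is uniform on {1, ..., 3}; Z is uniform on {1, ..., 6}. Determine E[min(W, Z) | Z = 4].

2

P(Z = 4) = 1/6.
Summing min(W,Z)·P(x,y) over outcomes with Z = 4 gives 1/3.
E[min(W, Z) | Z = 4] = (1/3) / (1/6) = 2.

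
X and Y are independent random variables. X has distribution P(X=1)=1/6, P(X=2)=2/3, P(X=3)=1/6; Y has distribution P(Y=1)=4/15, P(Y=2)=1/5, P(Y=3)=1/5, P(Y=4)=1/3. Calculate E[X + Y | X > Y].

79/23

P(X > Y) = 23/90.
Summing (X+Y)·P(x,y) over outcomes with X > Y gives 79/90.
E[X + Y | X > Y] = (79/90) / (23/90) = 79/23.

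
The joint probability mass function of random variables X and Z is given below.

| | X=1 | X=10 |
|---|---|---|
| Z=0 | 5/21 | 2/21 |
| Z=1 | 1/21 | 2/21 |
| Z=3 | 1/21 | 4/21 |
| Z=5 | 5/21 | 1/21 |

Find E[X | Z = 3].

41/5

P(Z = 3) = 5/21.
Σ X·P over the event = 1·(1/21) + 10·(4/21) = 41/21.
E[X | Z = 3] = (41/21) / (5/21) = 41/5.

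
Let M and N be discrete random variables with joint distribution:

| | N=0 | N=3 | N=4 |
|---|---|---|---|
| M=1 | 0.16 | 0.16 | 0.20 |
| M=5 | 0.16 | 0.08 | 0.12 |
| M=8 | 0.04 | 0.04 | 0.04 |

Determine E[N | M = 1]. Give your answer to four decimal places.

2.4615

P(M = 1) = 0.52.
Σ N·P over the event = 0·(0.16) + 3·(0.16) + 4·(0.20) = 1.28.
E[N | M = 1] = (1.28) / (0.52) = 2.4615.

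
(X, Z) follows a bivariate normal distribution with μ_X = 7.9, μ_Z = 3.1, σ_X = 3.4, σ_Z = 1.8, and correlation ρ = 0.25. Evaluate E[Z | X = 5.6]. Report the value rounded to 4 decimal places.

For a bivariate normal, E[Z | X=x] = μ_Z + ρ·(σ_Z/σ_X)·(x − μ_X).
E[Z | X=5.6] = 3.1 + (0.25)·(1.8/3.4)·(5.6 − (7.9)) = 3.1 + (0.13235)·(-2.3) = 2.7956.

2.7956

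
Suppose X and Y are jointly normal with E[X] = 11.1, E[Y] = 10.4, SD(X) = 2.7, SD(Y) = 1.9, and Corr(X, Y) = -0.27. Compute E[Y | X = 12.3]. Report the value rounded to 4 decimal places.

For a bivariate normal, E[Y | X=x] = μ_Y + ρ·(σ_Y/σ_X)·(x − μ_X).
E[Y | X=12.3] = 10.4 + (-0.27)·(1.9/2.7)·(12.3 − (11.1)) = 10.4 + (-0.19)·(1.2) = 10.1720.

10.1720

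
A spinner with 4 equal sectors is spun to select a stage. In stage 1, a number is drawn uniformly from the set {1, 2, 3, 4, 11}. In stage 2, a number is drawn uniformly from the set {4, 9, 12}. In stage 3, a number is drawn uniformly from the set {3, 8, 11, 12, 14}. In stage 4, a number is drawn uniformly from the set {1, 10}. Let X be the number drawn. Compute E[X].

E[X | stage 1] = (1+2+3+4+11)/5 = 21/5.
E[X | stage 2] = (4+9+12)/3 = 25/3.
E[X | stage 3] = (3+8+11+12+14)/5 = 48/5.
E[X | stage 4] = (1+10)/2 = 11/2.
E[X] = (1/4)·(21/5) + (1/4)·(25/3) + (1/4)·(48/5) + (1/4)·(11/2) = 829/120.

829/120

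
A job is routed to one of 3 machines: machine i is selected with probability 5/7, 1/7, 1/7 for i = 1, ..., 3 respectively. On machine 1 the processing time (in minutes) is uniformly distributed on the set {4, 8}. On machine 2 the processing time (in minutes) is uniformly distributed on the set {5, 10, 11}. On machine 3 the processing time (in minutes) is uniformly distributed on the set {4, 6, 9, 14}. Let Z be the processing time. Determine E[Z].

563/84

E[Z | machine 1] = (4+8)/2 = 6.
E[Z | machine 2] = (5+10+11)/3 = 26/3.
E[Z | machine 3] = (4+6+9+14)/4 = 33/4.
By the law of total expectation,
E[Z] = (5/7)·(6) + (1/7)·(26/3) + (1/7)·(33/4) = 563/84.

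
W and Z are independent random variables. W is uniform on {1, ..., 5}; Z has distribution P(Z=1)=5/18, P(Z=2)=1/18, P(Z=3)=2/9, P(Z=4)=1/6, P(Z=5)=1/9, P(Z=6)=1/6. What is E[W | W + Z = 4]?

P(W + Z = 4) = 1/9.
Summing W·P(x,y) over outcomes with W + Z = 4 gives 7/30.
E[W | W + Z = 4] = (7/30) / (1/9) = 21/10.

21/10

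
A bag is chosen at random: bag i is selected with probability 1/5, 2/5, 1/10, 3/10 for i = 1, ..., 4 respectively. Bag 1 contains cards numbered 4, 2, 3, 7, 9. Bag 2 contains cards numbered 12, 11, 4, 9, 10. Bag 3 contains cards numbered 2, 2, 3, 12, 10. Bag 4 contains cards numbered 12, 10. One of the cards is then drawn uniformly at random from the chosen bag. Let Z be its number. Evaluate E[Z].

E[Z | bag 1] = (4+2+3+7+9)/5 = 5.
E[Z | bag 2] = (12+11+4+9+10)/5 = 46/5.
E[Z | bag 3] = (2+2+3+12+10)/5 = 29/5.
E[Z | bag 4] = (12+10)/2 = 11.
By the law of total expectation,
E[Z] = (1/5)·(5) + (2/5)·(46/5) + (1/10)·(29/5) + (3/10)·(11) = 214/25.

214/25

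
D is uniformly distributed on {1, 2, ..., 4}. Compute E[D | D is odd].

2

Given D is odd, D is equally likely to be any of {1, 3}.
E[D | D is odd] = (1 + 3) / 2 = 2.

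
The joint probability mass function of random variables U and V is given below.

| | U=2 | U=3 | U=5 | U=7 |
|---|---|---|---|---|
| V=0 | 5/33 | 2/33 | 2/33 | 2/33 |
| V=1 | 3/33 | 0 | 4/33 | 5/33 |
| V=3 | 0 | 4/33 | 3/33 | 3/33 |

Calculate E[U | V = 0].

P(V = 0) = 1/3.
Σ U·P over the event = 2·(5/33) + 3·(2/33) + 5·(2/33) + 7·(2/33) = 40/33.
E[U | V = 0] = (40/33) / (1/3) = 40/11.

40/11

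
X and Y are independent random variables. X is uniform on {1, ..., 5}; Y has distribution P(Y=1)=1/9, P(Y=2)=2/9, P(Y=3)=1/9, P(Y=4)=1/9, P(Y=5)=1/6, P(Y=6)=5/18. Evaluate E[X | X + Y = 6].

3

P(X + Y = 6) = 13/90.
Summing X·P(x,y) over outcomes with X + Y = 6 gives 13/30.
E[X | X + Y = 6] = (13/30) / (13/90) = 3.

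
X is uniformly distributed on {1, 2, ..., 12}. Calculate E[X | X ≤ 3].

Given X ≤ 3, X is equally likely to be any of {1, 2, 3}.
E[X | X ≤ 3] = (1 + 2 + 3) / 3 = 2.

2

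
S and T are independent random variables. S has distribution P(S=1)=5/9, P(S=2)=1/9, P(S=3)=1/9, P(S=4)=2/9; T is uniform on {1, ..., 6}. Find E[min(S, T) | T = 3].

P(T = 3) = 1/6.
Summing min(S,T)·P(x,y) over outcomes with T = 3 gives 8/27.
E[min(S, T) | T = 3] = (8/27) / (1/6) = 16/9.

16/9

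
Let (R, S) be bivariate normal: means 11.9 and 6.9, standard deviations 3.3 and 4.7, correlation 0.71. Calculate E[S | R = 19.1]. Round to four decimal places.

E[S | R=x] = μ_S + ρ(σ_S/σ_R)(x − μ_R) for jointly normal variables.
E[S | R=19.1] = 6.9 + (0.71)·(4.7/3.3)·(19.1 − (11.9)) = 6.9 + (1.01121)·(7.2) = 14.1807.

14.1807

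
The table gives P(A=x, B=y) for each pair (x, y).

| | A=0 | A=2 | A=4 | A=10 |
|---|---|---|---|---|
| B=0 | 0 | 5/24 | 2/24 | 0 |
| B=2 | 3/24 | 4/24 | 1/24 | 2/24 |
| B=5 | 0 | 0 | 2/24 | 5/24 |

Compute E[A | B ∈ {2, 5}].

90/17

P(B ∈ {2, 5}) = 17/24.
Summing A·P(A=x,B=y) over the conditioning event gives 15/4.
E[A | B ∈ {2, 5}] = (15/4) / (17/24) = 90/17.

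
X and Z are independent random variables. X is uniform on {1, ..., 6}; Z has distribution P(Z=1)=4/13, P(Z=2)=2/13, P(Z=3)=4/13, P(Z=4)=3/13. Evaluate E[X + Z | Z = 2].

11/2

P(Z = 2) = 2/13.
Summing (X+Z)·P(x,y) over outcomes with Z = 2 gives 11/13.
E[X + Z | Z = 2] = (11/13) / (2/13) = 11/2.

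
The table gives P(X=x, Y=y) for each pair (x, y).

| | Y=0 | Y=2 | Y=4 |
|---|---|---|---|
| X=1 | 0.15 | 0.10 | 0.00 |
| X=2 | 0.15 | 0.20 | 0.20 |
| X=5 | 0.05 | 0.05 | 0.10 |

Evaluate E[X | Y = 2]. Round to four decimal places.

2.1429

P(Y = 2) = 0.35.
Σ X·P over the event = 1·(0.10) + 2·(0.20) + 5·(0.05) = 0.75.
E[X | Y = 2] = (0.75) / (0.35) = 2.1429.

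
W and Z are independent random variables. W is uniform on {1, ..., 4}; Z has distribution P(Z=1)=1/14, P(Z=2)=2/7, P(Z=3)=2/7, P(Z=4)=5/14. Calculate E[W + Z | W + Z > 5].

181/27

P(W + Z > 5) = 27/56.
Summing (W+Z)·P(x,y) over outcomes with W + Z > 5 gives 181/56.
E[W + Z | W + Z > 5] = (181/56) / (27/56) = 181/27.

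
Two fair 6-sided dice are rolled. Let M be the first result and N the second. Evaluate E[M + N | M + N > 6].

P(M + N > 6) = 7/12.
Summing (M+N)·P(x,y) over outcomes with M + N > 6 gives 91/18.
E[M + N | M + N > 6] = (91/18) / (7/12) = 26/3.

26/3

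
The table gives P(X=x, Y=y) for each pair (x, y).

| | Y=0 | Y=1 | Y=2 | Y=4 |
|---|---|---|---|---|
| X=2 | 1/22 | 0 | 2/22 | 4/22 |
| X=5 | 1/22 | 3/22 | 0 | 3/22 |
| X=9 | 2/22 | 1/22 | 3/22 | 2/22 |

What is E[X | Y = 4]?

41/9

P(Y = 4) = 9/22.
Σ X·P over the event = 2·(4/22) + 5·(3/22) + 9·(2/22) = 41/22.
E[X | Y = 4] = (41/22) / (9/22) = 41/9.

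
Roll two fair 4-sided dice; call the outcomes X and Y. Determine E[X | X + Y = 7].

P(X + Y = 7) = 1/8.
Summing X·P(x,y) over outcomes with X + Y = 7 gives 7/16.
E[X | X + Y = 7] = (7/16) / (1/8) = 7/2.

7/2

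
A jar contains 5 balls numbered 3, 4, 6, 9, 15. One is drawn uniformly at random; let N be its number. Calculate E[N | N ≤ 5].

P(N ≤ 5) = 2/5.
Σ over the event: 3·1/5 + 4·1/5 = 7/5.
E[N | N ≤ 5] = (7/5) / (2/5) = 7/2.

7/2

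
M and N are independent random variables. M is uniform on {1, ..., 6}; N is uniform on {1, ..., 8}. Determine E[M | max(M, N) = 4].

Outcomes with max(M, N) = 4: (1,4), (2,4), (3,4), (4,1), (4,2), (4,3), (4,4), each with probability 1/48.
E[M | max(M, N) = 4] = (1 + 2 + 3 + 4 + 4 + 4 + 4) / 7 = 22/7.

22/7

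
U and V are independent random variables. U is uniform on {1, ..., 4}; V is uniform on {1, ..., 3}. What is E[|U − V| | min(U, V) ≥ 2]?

Outcomes with min(U, V) ≥ 2: (2,2), (2,3), (3,2), (3,3), (4,2), (4,3), each with probability 1/12.
E[|U − V| | min(U, V) ≥ 2] = (0 + 1 + 1 + 0 + 2 + 1) / 6 = 5/6.

5/6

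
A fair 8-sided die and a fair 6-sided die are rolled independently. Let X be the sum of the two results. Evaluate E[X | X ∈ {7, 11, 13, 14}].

126/13

P(X ∈ {7, 11, 13, 14}) = 13/48.
Σ over the event: 7·1/8 + 11·1/12 + 13·1/24 + 14·1/48 = 21/8.
E[X | X ∈ {7, 11, 13, 14}] = (21/8) / (13/48) = 126/13.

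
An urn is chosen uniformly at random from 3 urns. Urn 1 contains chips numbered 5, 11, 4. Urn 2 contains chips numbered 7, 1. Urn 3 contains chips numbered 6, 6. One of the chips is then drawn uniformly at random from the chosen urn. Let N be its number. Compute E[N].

E[N | urn 1] = (5+11+4)/3 = 20/3.
E[N | urn 2] = (7+1)/2 = 4.
E[N | urn 3] = (6+6)/2 = 6.
By the law of total expectation,
E[N] = (1/3)·(20/3) + (1/3)·(4) + (1/3)·(6) = 50/9.

50/9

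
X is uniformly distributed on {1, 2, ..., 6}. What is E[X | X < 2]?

Given X < 2, X is equally likely to be any of {1}.
E[X | X < 2] = (1) / 1 = 1.

1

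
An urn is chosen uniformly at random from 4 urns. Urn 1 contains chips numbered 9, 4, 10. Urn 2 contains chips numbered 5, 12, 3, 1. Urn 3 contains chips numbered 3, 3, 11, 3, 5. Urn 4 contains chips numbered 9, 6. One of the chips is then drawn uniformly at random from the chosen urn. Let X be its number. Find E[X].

E[X | urn 1] = (9+4+10)/3 = 23/3.
E[X | urn 2] = (5+12+3+1)/4 = 21/4.
E[X | urn 3] = (3+3+11+3+5)/5 = 5.
E[X | urn 4] = (9+6)/2 = 15/2.
E[X] = (1/4)·(23/3) + (1/4)·(21/4) + (1/4)·(5) + (1/4)·(15/2) = 305/48.

305/48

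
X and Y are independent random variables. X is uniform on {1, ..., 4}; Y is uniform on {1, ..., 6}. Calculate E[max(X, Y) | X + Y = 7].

Outcomes with X + Y = 7: (1,6), (2,5), (3,4), (4,3), each with probability 1/24.
E[max(X, Y) | X + Y = 7] = (6 + 5 + 4 + 4) / 4 = 19/4.

19/4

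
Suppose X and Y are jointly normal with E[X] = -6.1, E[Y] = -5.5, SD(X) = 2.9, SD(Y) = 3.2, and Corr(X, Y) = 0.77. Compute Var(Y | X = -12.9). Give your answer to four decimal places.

The conditional variance in a bivariate normal is σ_Y²(1 − ρ²), independent of x.
Var(Y | X=-12.9) = (3.2)²·(1 − (0.77)²) = 10.24·0.4071 = 4.1687.

4.1687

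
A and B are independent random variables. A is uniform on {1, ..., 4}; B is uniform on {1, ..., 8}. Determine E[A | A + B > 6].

25/9

P(A + B > 6) = 9/16.
Summing A·P(x,y) over outcomes with A + B > 6 gives 25/16.
E[A | A + B > 6] = (25/16) / (9/16) = 25/9.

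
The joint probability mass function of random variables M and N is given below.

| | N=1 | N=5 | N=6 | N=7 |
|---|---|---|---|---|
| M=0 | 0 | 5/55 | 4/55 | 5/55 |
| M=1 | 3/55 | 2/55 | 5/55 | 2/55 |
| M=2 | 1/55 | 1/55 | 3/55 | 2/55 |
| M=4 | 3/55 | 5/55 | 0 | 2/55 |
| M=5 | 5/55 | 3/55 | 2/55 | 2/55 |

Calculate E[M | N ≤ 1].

P(N ≤ 1) = 12/55.
Σ M·P over the event = 1·(3/55) + 2·(1/55) + 4·(3/55) + 5·(5/55) = 42/55.
E[M | N ≤ 1] = (42/55) / (12/55) = 7/2.

7/2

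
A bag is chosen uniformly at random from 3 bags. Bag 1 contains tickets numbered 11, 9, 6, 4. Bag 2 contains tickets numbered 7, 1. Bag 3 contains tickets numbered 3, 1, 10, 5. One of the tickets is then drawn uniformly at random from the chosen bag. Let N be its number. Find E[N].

E[N | bag 1] = (11+9+6+4)/4 = 15/2.
E[N | bag 2] = (7+1)/2 = 4.
E[N | bag 3] = (3+1+10+5)/4 = 19/4.
By the law of total expectation,
E[N] = (1/3)·(15/2) + (1/3)·(4) + (1/3)·(19/4) = 65/12.

65/12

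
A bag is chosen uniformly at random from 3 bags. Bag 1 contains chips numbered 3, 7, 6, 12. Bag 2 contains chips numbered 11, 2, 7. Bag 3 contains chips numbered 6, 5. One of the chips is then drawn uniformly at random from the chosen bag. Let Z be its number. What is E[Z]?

E[Z | bag 1] = (3+7+6+12)/4 = 7.
E[Z | bag 2] = (11+2+7)/3 = 20/3.
E[Z | bag 3] = (6+5)/2 = 11/2.
By the law of total expectation,
E[Z] = (1/3)·(7) + (1/3)·(20/3) + (1/3)·(11/2) = 115/18.

115/18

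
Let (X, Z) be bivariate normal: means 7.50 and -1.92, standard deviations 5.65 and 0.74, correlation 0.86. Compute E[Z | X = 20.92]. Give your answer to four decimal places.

-0.4084

E[Z | X=x] = μ_Z + ρ(σ_Z/σ_X)(x − μ_X) for jointly normal variables.
E[Z | X=20.92] = -1.92 + (0.86)·(0.74/5.65)·(20.92 − (7.50)) = -1.92 + (0.11264)·(13.42) = -0.4084.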